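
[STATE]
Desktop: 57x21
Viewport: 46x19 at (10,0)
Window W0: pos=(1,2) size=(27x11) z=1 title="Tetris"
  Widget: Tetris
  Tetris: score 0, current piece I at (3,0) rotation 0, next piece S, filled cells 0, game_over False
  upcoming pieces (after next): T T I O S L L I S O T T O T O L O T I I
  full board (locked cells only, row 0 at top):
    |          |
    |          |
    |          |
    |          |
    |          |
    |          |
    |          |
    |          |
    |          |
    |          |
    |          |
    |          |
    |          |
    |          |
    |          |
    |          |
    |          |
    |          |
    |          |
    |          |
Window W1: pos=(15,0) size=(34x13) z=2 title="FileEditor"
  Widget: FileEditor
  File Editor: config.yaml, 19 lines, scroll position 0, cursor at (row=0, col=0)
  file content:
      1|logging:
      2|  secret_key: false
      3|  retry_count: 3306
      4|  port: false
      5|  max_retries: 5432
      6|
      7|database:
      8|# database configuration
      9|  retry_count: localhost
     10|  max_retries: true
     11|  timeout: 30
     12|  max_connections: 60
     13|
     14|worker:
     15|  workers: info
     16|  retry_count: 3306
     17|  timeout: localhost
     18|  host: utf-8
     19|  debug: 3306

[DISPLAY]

     ┏━━━━━━━━━━━━━━━━━━━━━━━━━━━━━━━━┓       
     ┃ FileEditor                     ┃       
━━━━━┠────────────────────────────────┨       
     ┃█ogging:                       ▲┃       
─────┃  secret_key: false            █┃       
  │Ne┃  retry_count: 3306            ░┃       
  │ ░┃  port: false                  ░┃       
  │░░┃  max_retries: 5432            ░┃       
  │  ┃                               ░┃       
  │  ┃database:                      ░┃       
  │  ┃# database configuration       ░┃       
  │Sc┃  retry_count: localhost       ▼┃       
━━━━━┗━━━━━━━━━━━━━━━━━━━━━━━━━━━━━━━━┛       
                                              
                                              
                                              
                                              
                                              
                                              


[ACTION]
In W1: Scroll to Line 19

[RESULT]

     ┏━━━━━━━━━━━━━━━━━━━━━━━━━━━━━━━━┓       
     ┃ FileEditor                     ┃       
━━━━━┠────────────────────────────────┨       
     ┃  timeout: 30                  ▲┃       
─────┃  max_connections: 60          ░┃       
  │Ne┃                               ░┃       
  │ ░┃worker:                        ░┃       
  │░░┃  workers: info                ░┃       
  │  ┃  retry_count: 3306            ░┃       
  │  ┃  timeout: localhost           ░┃       
  │  ┃  host: utf-8                  █┃       
  │Sc┃  debug: 3306                  ▼┃       
━━━━━┗━━━━━━━━━━━━━━━━━━━━━━━━━━━━━━━━┛       
                                              
                                              
                                              
                                              
                                              
                                              


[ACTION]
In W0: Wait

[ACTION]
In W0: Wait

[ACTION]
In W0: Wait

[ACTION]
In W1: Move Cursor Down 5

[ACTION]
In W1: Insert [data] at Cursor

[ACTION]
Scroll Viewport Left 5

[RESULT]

          ┏━━━━━━━━━━━━━━━━━━━━━━━━━━━━━━━━┓  
          ┃ FileEditor                     ┃  
━━━━━━━━━━┠────────────────────────────────┨  
tris      ┃  timeout: 30                  ▲┃  
──────────┃  max_connections: 60          ░┃  
       │Ne┃                               ░┃  
       │ ░┃worker:                        ░┃  
       │░░┃  workers: info                ░┃  
       │  ┃  retry_count: 3306            ░┃  
       │  ┃  timeout: localhost           ░┃  
       │  ┃  host: utf-8                  █┃  
       │Sc┃  debug: 3306                  ▼┃  
━━━━━━━━━━┗━━━━━━━━━━━━━━━━━━━━━━━━━━━━━━━━┛  
                                              
                                              
                                              
                                              
                                              
                                              


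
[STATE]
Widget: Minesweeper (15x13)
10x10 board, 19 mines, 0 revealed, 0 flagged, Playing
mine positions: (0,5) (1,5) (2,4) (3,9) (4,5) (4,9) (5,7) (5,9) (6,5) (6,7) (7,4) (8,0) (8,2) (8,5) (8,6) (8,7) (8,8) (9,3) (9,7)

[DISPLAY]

■■■■■■■■■■     
■■■■■■■■■■     
■■■■■■■■■■     
■■■■■■■■■■     
■■■■■■■■■■     
■■■■■■■■■■     
■■■■■■■■■■     
■■■■■■■■■■     
■■■■■■■■■■     
■■■■■■■■■■     
               
               
               


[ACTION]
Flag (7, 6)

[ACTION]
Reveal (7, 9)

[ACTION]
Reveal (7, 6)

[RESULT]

■■■■■■■■■■     
■■■■■■■■■■     
■■■■■■■■■■     
■■■■■■■■■■     
■■■■■■■■■■     
■■■■■■■■■■     
■■■■■■■■■■     
■■■■■■⚑■■1     
■■■■■■■■■■     
■■■■■■■■■■     
               
               
               


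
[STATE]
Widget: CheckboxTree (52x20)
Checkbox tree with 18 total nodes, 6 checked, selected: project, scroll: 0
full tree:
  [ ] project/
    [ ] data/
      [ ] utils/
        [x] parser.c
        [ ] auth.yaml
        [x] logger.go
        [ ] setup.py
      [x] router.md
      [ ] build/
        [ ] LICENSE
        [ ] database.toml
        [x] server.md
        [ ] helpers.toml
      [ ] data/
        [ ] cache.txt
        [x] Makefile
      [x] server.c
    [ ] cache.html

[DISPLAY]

>[-] project/                                       
   [-] data/                                        
     [-] utils/                                     
       [x] parser.c                                 
       [ ] auth.yaml                                
       [x] logger.go                                
       [ ] setup.py                                 
     [x] router.md                                  
     [-] build/                                     
       [ ] LICENSE                                  
       [ ] database.toml                            
       [x] server.md                                
       [ ] helpers.toml                             
     [-] data/                                      
       [ ] cache.txt                                
       [x] Makefile                                 
     [x] server.c                                   
   [ ] cache.html                                   
                                                    
                                                    


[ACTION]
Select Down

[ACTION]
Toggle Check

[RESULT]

 [-] project/                                       
>  [x] data/                                        
     [x] utils/                                     
       [x] parser.c                                 
       [x] auth.yaml                                
       [x] logger.go                                
       [x] setup.py                                 
     [x] router.md                                  
     [x] build/                                     
       [x] LICENSE                                  
       [x] database.toml                            
       [x] server.md                                
       [x] helpers.toml                             
     [x] data/                                      
       [x] cache.txt                                
       [x] Makefile                                 
     [x] server.c                                   
   [ ] cache.html                                   
                                                    
                                                    


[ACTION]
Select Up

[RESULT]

>[-] project/                                       
   [x] data/                                        
     [x] utils/                                     
       [x] parser.c                                 
       [x] auth.yaml                                
       [x] logger.go                                
       [x] setup.py                                 
     [x] router.md                                  
     [x] build/                                     
       [x] LICENSE                                  
       [x] database.toml                            
       [x] server.md                                
       [x] helpers.toml                             
     [x] data/                                      
       [x] cache.txt                                
       [x] Makefile                                 
     [x] server.c                                   
   [ ] cache.html                                   
                                                    
                                                    


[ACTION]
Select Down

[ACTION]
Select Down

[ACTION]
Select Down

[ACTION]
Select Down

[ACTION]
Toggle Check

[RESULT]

 [-] project/                                       
   [-] data/                                        
     [-] utils/                                     
       [x] parser.c                                 
>      [ ] auth.yaml                                
       [x] logger.go                                
       [x] setup.py                                 
     [x] router.md                                  
     [x] build/                                     
       [x] LICENSE                                  
       [x] database.toml                            
       [x] server.md                                
       [x] helpers.toml                             
     [x] data/                                      
       [x] cache.txt                                
       [x] Makefile                                 
     [x] server.c                                   
   [ ] cache.html                                   
                                                    
                                                    


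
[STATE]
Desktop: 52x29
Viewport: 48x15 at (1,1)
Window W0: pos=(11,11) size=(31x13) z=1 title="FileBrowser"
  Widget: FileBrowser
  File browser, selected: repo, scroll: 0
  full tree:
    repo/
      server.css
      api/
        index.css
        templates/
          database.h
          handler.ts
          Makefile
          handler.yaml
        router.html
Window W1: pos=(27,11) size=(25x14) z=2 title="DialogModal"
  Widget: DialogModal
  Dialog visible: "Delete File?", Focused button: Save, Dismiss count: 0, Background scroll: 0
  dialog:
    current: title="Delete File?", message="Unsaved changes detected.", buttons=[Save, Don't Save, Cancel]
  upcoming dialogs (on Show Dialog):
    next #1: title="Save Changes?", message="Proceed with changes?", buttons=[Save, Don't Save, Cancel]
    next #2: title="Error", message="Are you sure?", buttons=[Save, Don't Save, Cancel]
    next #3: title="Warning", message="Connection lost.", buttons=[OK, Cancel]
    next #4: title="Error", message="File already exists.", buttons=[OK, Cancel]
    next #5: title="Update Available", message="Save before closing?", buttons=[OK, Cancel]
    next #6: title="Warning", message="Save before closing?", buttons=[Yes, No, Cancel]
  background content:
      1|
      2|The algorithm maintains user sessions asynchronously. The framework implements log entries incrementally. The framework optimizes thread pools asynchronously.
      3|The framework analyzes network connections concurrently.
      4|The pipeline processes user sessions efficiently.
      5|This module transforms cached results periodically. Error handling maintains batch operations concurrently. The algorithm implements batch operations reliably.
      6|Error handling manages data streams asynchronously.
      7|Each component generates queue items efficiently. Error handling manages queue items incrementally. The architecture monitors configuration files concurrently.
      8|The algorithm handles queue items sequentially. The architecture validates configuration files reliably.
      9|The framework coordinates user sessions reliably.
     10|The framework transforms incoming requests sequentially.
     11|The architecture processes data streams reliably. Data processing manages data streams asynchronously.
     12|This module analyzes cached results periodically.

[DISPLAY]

                                                
                                                
                                                
                                                
                                                
                                                
                                                
                                                
                                                
                                                
          ┏━━━━━━━━━━━━━━━┏━━━━━━━━━━━━━━━━━━━━━
          ┃ FileBrowser   ┃ DialogModal         
          ┠───────────────┠─────────────────────
          ┃> [-] repo/    ┃                     
          ┃    server.css ┃The algorithm maintai


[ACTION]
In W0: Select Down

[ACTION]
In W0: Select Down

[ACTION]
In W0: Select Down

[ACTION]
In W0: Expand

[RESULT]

                                                
                                                
                                                
                                                
                                                
                                                
                                                
                                                
                                                
                                                
          ┏━━━━━━━━━━━━━━━┏━━━━━━━━━━━━━━━━━━━━━
          ┃ FileBrowser   ┃ DialogModal         
          ┠───────────────┠─────────────────────
          ┃  [-] repo/    ┃                     
          ┃    server.css ┃The algorithm maintai


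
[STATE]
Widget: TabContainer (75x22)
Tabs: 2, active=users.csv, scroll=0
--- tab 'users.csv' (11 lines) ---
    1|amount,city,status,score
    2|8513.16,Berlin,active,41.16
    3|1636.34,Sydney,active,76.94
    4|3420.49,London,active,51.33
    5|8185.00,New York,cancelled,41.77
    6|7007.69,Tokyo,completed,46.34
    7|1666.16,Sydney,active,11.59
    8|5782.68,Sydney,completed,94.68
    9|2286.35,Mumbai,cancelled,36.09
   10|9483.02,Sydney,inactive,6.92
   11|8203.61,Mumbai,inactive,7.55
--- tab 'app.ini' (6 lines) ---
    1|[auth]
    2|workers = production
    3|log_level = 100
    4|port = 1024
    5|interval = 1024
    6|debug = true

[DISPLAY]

[users.csv]│ app.ini                                                       
───────────────────────────────────────────────────────────────────────────
amount,city,status,score                                                   
8513.16,Berlin,active,41.16                                                
1636.34,Sydney,active,76.94                                                
3420.49,London,active,51.33                                                
8185.00,New York,cancelled,41.77                                           
7007.69,Tokyo,completed,46.34                                              
1666.16,Sydney,active,11.59                                                
5782.68,Sydney,completed,94.68                                             
2286.35,Mumbai,cancelled,36.09                                             
9483.02,Sydney,inactive,6.92                                               
8203.61,Mumbai,inactive,7.55                                               
                                                                           
                                                                           
                                                                           
                                                                           
                                                                           
                                                                           
                                                                           
                                                                           
                                                                           


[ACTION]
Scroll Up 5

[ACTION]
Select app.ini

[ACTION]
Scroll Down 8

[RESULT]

 users.csv │[app.ini]                                                      
───────────────────────────────────────────────────────────────────────────
debug = true                                                               
                                                                           
                                                                           
                                                                           
                                                                           
                                                                           
                                                                           
                                                                           
                                                                           
                                                                           
                                                                           
                                                                           
                                                                           
                                                                           
                                                                           
                                                                           
                                                                           
                                                                           
                                                                           
                                                                           


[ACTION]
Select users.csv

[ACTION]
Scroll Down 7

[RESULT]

[users.csv]│ app.ini                                                       
───────────────────────────────────────────────────────────────────────────
5782.68,Sydney,completed,94.68                                             
2286.35,Mumbai,cancelled,36.09                                             
9483.02,Sydney,inactive,6.92                                               
8203.61,Mumbai,inactive,7.55                                               
                                                                           
                                                                           
                                                                           
                                                                           
                                                                           
                                                                           
                                                                           
                                                                           
                                                                           
                                                                           
                                                                           
                                                                           
                                                                           
                                                                           
                                                                           
                                                                           


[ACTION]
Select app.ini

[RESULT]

 users.csv │[app.ini]                                                      
───────────────────────────────────────────────────────────────────────────
[auth]                                                                     
workers = production                                                       
log_level = 100                                                            
port = 1024                                                                
interval = 1024                                                            
debug = true                                                               
                                                                           
                                                                           
                                                                           
                                                                           
                                                                           
                                                                           
                                                                           
                                                                           
                                                                           
                                                                           
                                                                           
                                                                           
                                                                           
                                                                           


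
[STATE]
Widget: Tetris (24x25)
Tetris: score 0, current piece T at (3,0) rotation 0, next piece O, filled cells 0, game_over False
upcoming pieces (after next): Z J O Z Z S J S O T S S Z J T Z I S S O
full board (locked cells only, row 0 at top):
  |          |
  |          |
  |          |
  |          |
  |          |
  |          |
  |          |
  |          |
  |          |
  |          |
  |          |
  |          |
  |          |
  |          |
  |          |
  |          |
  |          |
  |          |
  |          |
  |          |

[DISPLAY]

    ▒     │Next:        
   ▒▒▒    │▓▓           
          │▓▓           
          │             
          │             
          │             
          │Score:       
          │0            
          │             
          │             
          │             
          │             
          │             
          │             
          │             
          │             
          │             
          │             
          │             
          │             
          │             
          │             
          │             
          │             
          │             


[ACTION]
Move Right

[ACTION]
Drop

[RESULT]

          │Next:        
     ▒    │▓▓           
    ▒▒▒   │▓▓           
          │             
          │             
          │             
          │Score:       
          │0            
          │             
          │             
          │             
          │             
          │             
          │             
          │             
          │             
          │             
          │             
          │             
          │             
          │             
          │             
          │             
          │             
          │             


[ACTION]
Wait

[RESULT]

          │Next:        
          │▓▓           
     ▒    │▓▓           
    ▒▒▒   │             
          │             
          │             
          │Score:       
          │0            
          │             
          │             
          │             
          │             
          │             
          │             
          │             
          │             
          │             
          │             
          │             
          │             
          │             
          │             
          │             
          │             
          │             


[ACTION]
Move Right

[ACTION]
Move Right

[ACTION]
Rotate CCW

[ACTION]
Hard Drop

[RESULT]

    ▓▓    │Next:        
    ▓▓    │▓▓           
          │ ▓▓          
          │             
          │             
          │             
          │Score:       
          │0            
          │             
          │             
          │             
          │             
          │             
          │             
          │             
          │             
          │             
       ▒  │             
      ▒▒  │             
       ▒  │             
          │             
          │             
          │             
          │             
          │             


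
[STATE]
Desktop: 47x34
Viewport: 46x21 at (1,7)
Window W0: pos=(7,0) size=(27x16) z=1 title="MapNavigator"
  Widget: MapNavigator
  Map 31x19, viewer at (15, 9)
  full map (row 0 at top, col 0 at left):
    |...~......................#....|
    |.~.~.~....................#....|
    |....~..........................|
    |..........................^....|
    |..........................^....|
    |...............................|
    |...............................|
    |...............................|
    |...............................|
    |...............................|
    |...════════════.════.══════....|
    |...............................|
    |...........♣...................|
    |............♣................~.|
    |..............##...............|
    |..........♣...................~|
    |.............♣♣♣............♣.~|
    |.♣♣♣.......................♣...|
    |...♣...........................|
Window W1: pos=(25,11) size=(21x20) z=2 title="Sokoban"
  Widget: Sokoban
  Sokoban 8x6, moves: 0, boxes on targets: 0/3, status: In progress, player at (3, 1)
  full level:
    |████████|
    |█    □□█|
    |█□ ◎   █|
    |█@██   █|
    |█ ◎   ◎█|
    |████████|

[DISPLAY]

      ┃.........................┃             
      ┃.........................┃             
      ┃............@............┃             
      ┃════════════.════.══════.┃             
      ┃.................┏━━━━━━━━━━━━━━━━━━━┓ 
      ┃........♣........┃ Sokoban           ┃ 
      ┃.........♣.......┠───────────────────┨ 
      ┃...........##....┃████████           ┃ 
      ┗━━━━━━━━━━━━━━━━━┃█    □□█           ┃ 
                        ┃█□ ◎   █           ┃ 
                        ┃█@██   █           ┃ 
                        ┃█ ◎   ◎█           ┃ 
                        ┃████████           ┃ 
                        ┃Moves: 0  0/3      ┃ 
                        ┃                   ┃ 
                        ┃                   ┃ 
                        ┃                   ┃ 
                        ┃                   ┃ 
                        ┃                   ┃ 
                        ┃                   ┃ 
                        ┃                   ┃ 


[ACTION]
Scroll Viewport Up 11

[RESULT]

      ┏━━━━━━━━━━━━━━━━━━━━━━━━━┓             
      ┃ MapNavigator            ┃             
      ┠─────────────────────────┨             
      ┃.......................^.┃             
      ┃.......................^.┃             
      ┃.........................┃             
      ┃.........................┃             
      ┃.........................┃             
      ┃.........................┃             
      ┃............@............┃             
      ┃════════════.════.══════.┃             
      ┃.................┏━━━━━━━━━━━━━━━━━━━┓ 
      ┃........♣........┃ Sokoban           ┃ 
      ┃.........♣.......┠───────────────────┨ 
      ┃...........##....┃████████           ┃ 
      ┗━━━━━━━━━━━━━━━━━┃█    □□█           ┃ 
                        ┃█□ ◎   █           ┃ 
                        ┃█@██   █           ┃ 
                        ┃█ ◎   ◎█           ┃ 
                        ┃████████           ┃ 
                        ┃Moves: 0  0/3      ┃ 


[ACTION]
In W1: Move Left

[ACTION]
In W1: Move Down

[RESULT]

      ┏━━━━━━━━━━━━━━━━━━━━━━━━━┓             
      ┃ MapNavigator            ┃             
      ┠─────────────────────────┨             
      ┃.......................^.┃             
      ┃.......................^.┃             
      ┃.........................┃             
      ┃.........................┃             
      ┃.........................┃             
      ┃.........................┃             
      ┃............@............┃             
      ┃════════════.════.══════.┃             
      ┃.................┏━━━━━━━━━━━━━━━━━━━┓ 
      ┃........♣........┃ Sokoban           ┃ 
      ┃.........♣.......┠───────────────────┨ 
      ┃...........##....┃████████           ┃ 
      ┗━━━━━━━━━━━━━━━━━┃█    □□█           ┃ 
                        ┃█□ ◎   █           ┃ 
                        ┃█ ██   █           ┃ 
                        ┃█@◎   ◎█           ┃ 
                        ┃████████           ┃ 
                        ┃Moves: 1  0/3      ┃ 


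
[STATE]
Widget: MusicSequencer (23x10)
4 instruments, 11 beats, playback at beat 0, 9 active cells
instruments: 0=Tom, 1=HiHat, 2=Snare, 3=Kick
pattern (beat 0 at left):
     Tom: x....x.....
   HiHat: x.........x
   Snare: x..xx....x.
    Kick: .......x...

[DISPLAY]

      ▼1234567890      
   Tom█····█·····      
 HiHat█·········█      
 Snare█··██····█·      
  Kick·······█···      
                       
                       
                       
                       
                       


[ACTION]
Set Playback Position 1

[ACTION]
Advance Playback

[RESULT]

      01▼34567890      
   Tom█····█·····      
 HiHat█·········█      
 Snare█··██····█·      
  Kick·······█···      
                       
                       
                       
                       
                       


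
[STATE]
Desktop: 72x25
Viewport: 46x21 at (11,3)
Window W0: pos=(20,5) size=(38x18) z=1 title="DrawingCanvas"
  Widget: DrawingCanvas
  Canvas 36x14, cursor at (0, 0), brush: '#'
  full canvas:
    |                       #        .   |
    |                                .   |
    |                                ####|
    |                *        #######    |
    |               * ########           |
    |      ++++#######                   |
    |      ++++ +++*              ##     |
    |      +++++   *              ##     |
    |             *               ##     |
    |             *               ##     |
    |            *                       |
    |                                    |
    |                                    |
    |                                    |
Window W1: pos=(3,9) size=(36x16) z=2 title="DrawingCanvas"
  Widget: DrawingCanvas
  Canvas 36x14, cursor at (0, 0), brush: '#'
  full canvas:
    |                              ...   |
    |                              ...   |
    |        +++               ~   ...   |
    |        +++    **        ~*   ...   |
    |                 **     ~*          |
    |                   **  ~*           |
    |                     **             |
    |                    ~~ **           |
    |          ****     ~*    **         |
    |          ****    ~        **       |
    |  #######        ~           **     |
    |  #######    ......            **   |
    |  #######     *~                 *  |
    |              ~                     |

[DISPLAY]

                                              
                                              
         ┏━━━━━━━━━━━━━━━━━━━━━━━━━━━━━━━━━━━━
         ┃ DrawingCanvas                      
         ┠────────────────────────────────────
         ┃+                      #        .   
━━━━━━━━━━━━━━━━━━━━━━━━━━━┓              .   
gCanvas                    ┃              ####
───────────────────────────┨       #######    
                       ... ┃#######           
                       ... ┃                  
 +++               ~   ... ┃           ##     
 +++    **        ~*   ... ┃           ##     
          **     ~*        ┃           ##     
            **  ~*         ┃           ##     
              **           ┃                  
             ~~ **         ┃                  
   ****     ~*    **       ┃                  
   ****    ~        **     ┃                  
##        ~           **   ┃━━━━━━━━━━━━━━━━━━
##    ......            ** ┃                  


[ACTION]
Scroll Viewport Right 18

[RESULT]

                                              
                                              
━━━━━━━━━━━━━━━━━━━━━━━━━━━━━━━┓              
ingCanvas                      ┃              
───────────────────────────────┨              
                  #        .   ┃              
━━━━━━━━━━━━┓              .   ┃              
            ┃              ####┃              
────────────┨       #######    ┃              
        ... ┃#######           ┃              
        ... ┃                  ┃              
    ~   ... ┃           ##     ┃              
   ~*   ... ┃           ##     ┃              
  ~*        ┃           ##     ┃              
 ~*         ┃           ##     ┃              
*           ┃                  ┃              
 **         ┃                  ┃              
   **       ┃                  ┃              
     **     ┃                  ┃              
       **   ┃━━━━━━━━━━━━━━━━━━┛              
         ** ┃                                 


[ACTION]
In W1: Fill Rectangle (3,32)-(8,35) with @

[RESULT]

                                              
                                              
━━━━━━━━━━━━━━━━━━━━━━━━━━━━━━━┓              
ingCanvas                      ┃              
───────────────────────────────┨              
                  #        .   ┃              
━━━━━━━━━━━━┓              .   ┃              
            ┃              ####┃              
────────────┨       #######    ┃              
        ... ┃#######           ┃              
        ... ┃                  ┃              
    ~   ... ┃           ##     ┃              
   ~*   ..@@┃           ##     ┃              
  ~*      @@┃           ##     ┃              
 ~*       @@┃           ##     ┃              
*         @@┃                  ┃              
 **       @@┃                  ┃              
   **     @@┃                  ┃              
     **     ┃                  ┃              
       **   ┃━━━━━━━━━━━━━━━━━━┛              
         ** ┃                                 


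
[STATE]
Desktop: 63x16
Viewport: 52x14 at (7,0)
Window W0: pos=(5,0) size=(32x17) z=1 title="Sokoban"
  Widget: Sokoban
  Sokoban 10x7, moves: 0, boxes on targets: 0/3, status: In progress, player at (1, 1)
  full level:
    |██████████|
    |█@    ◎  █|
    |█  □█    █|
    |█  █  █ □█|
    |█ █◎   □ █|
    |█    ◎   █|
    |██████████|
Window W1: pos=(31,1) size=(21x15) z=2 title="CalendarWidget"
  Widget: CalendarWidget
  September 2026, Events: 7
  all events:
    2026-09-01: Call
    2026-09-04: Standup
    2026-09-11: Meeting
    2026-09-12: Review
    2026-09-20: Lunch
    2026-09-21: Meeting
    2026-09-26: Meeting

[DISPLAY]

━━━━━━━━━━━━━━━━━━━━━━━━━━━━━┓                      
Sokoban                 ┏━━━━━━━━━━━━━━━━━━━┓       
────────────────────────┃ CalendarWidget    ┃       
█████████               ┠───────────────────┨       
@    ◎  █               ┃   September 2026  ┃       
  □█    █               ┃Mo Tu We Th Fr Sa S┃       
  █  █ □█               ┃    1*  2  3  4*  5┃       
 █◎   □ █               ┃ 7  8  9 10 11* 12*┃       
    ◎   █               ┃14 15 16 17 18 19 2┃       
█████████               ┃21* 22 23 24 25 26*┃       
oves: 0  0/3            ┃28 29 30           ┃       
                        ┃                   ┃       
                        ┃                   ┃       
                        ┃                   ┃       


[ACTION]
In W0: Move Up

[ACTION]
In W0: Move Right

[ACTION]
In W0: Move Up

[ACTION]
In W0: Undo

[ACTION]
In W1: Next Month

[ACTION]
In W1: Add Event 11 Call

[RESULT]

━━━━━━━━━━━━━━━━━━━━━━━━━━━━━┓                      
Sokoban                 ┏━━━━━━━━━━━━━━━━━━━┓       
────────────────────────┃ CalendarWidget    ┃       
█████████               ┠───────────────────┨       
@    ◎  █               ┃    October 2026   ┃       
  □█    █               ┃Mo Tu We Th Fr Sa S┃       
  █  █ □█               ┃          1  2  3  ┃       
 █◎   □ █               ┃ 5  6  7  8  9 10 1┃       
    ◎   █               ┃12 13 14 15 16 17 1┃       
█████████               ┃19 20 21 22 23 24 2┃       
oves: 0  0/3            ┃26 27 28 29 30 31  ┃       
                        ┃                   ┃       
                        ┃                   ┃       
                        ┃                   ┃       
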